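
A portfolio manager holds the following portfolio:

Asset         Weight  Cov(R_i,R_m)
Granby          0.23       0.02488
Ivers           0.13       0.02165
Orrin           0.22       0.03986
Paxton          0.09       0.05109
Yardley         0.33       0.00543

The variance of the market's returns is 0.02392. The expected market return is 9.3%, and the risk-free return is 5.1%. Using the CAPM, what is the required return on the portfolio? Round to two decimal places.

β_Granby = 0.02488 / 0.02392 = 1.0401
β_Ivers = 0.02165 / 0.02392 = 0.9051
β_Orrin = 0.03986 / 0.02392 = 1.6664
β_Paxton = 0.05109 / 0.02392 = 2.1359
β_Yardley = 0.00543 / 0.02392 = 0.2270
β_P = Σ w_i β_i = 0.23×1.0401 + 0.13×0.9051 + 0.22×1.6664 + 0.09×2.1359 + 0.33×0.2270 = 0.9906
MRP = 9.3% − 5.1% = 4.20%
E(R_P) = R_f + β_P × MRP = 5.1% + 0.9906 × 4.2% = 9.26%

9.26%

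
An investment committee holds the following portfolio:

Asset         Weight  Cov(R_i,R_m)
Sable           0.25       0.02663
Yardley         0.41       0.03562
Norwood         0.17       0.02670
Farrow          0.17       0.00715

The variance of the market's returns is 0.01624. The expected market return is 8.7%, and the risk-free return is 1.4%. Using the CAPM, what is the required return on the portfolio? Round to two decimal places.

β_Sable = 0.02663 / 0.01624 = 1.6398
β_Yardley = 0.03562 / 0.01624 = 2.1933
β_Norwood = 0.02670 / 0.01624 = 1.6441
β_Farrow = 0.00715 / 0.01624 = 0.4403
β_P = Σ w_i β_i = 0.25×1.6398 + 0.41×2.1933 + 0.17×1.6441 + 0.17×0.4403 = 1.6636
MRP = 8.7% − 1.4% = 7.30%
E(R_P) = R_f + β_P × MRP = 1.4% + 1.6636 × 7.3% = 13.54%

13.54%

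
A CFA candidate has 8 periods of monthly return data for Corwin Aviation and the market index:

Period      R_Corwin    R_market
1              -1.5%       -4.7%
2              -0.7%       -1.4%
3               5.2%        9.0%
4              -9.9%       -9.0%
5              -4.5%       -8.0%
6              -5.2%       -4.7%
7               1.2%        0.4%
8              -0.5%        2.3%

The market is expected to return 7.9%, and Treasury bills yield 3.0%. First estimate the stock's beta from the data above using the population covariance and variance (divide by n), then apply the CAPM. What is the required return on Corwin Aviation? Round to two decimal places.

6.43%

Mean R_i = (-1.5 − 0.7 + 5.2 − 9.9 − 4.5 − 5.2 + 1.2 − 0.5) / 8 = -1.9875%
Mean R_m = (-4.7 − 1.4 + 9.0 − 9.0 − 8.0 − 4.7 + 0.4 + 2.3) / 8 = -2.0125%
Σ(R_i − R̄_i)(R_m − R̄_m) = 171.7013  ⇒  Cov = 171.7013 / 8 = 21.4627
Σ(R_m − R̄_m)² = 245.1888  ⇒  Var(R_m) = 245.1888 / 8 = 30.6486
β = Cov / Var(R_m) = 21.4627 / 30.6486 = 0.7003
MRP = 7.9% − 3.0% = 4.90%
E(R) = R_f + β × MRP = 3.0% + 0.7003 × 4.9% = 6.43%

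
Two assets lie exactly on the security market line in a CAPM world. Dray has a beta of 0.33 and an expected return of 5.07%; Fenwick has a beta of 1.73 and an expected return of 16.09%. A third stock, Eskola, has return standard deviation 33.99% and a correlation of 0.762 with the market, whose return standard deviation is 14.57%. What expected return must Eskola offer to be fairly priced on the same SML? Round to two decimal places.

16.47%

MRP = (16.09% − 5.07%) / (1.73 − 0.33) = 7.8714%
R_f = 5.07% − 0.33 × 7.8714% = 2.4724%
β_Eskola = ρ·σ_i/σ_m = 0.762 × 33.99 / 14.57 = 1.7777
E(R_Eskola) = R_f + β × MRP = 2.4724% + 1.7777 × 7.8714% = 16.47%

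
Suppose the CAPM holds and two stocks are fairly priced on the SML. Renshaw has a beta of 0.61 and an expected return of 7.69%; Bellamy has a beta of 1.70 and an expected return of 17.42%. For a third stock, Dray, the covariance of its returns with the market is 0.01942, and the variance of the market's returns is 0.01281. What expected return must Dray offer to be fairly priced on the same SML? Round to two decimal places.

15.78%

MRP = (17.42% − 7.69%) / (1.70 − 0.61) = 8.9266%
R_f = 7.69% − 0.61 × 8.9266% = 2.2448%
β_Dray = Cov / Var(R_m) = 0.01942 / 0.01281 = 1.5160
E(R_Dray) = R_f + β × MRP = 2.2448% + 1.5160 × 8.9266% = 15.78%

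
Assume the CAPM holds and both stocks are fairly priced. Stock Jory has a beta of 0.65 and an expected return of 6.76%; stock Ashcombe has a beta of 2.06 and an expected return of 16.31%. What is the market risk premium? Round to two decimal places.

6.77%

Both satisfy E(R) = R_f + β·MRP, so the slope of the SML is
MRP = (16.31% − 6.76%) / (2.06 − 0.65) = 9.55% / 1.41 = 6.7730%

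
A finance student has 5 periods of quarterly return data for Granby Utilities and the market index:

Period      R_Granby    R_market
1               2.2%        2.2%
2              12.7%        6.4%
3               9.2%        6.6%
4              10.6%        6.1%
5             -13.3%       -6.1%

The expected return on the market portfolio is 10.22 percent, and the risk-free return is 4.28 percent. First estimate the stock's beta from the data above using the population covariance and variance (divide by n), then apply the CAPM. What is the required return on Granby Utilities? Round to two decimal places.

15.78%

Mean R_i = (2.2 + 12.7 + 9.2 + 10.6 − 13.3) / 5 = 4.2800%
Mean R_m = (2.2 + 6.4 + 6.6 + 6.1 − 6.1) / 5 = 3.0400%
Σ(R_i − R̄_i)(R_m − R̄_m) = 227.5740  ⇒  Cov = 227.5740 / 5 = 45.5148
Σ(R_m − R̄_m)² = 117.5720  ⇒  Var(R_m) = 117.5720 / 5 = 23.5144
β = Cov / Var(R_m) = 45.5148 / 23.5144 = 1.9356
MRP = 10.22% − 4.28% = 5.94%
E(R) = R_f + β × MRP = 4.28% + 1.9356 × 5.94% = 15.78%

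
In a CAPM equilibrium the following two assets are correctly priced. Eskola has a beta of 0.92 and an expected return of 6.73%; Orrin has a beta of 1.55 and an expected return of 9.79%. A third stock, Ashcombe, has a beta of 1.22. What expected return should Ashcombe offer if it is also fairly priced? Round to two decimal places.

8.19%

MRP (SML slope) = (9.79% − 6.73%) / (1.55 − 0.92) = 3.06% / 0.63 = 4.8571%
R_f (intercept) = 6.73% − 0.92 × 4.8571% = 2.2615%
E(R_Ashcombe) = R_f + β × MRP = 2.2615% + 1.22 × 4.8571% = 8.19%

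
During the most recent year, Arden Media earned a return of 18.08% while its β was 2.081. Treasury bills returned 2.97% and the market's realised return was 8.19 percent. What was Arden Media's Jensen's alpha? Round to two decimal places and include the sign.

+4.25%

Market excess return = 8.19% − 2.97% = 5.22%
CAPM benchmark = R_f + β(R_m − R_f) = 2.97% + 2.081 × 5.22% = 13.83282%
α = actual − benchmark = 18.08% − 13.83282% = +4.25%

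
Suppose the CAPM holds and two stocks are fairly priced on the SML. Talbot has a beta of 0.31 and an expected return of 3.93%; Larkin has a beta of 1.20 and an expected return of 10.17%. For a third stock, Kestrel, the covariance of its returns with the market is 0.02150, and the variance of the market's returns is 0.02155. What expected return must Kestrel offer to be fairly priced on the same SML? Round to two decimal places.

8.75%

MRP = (10.17% − 3.93%) / (1.20 − 0.31) = 7.0112%
R_f = 3.93% − 0.31 × 7.0112% = 1.7565%
β_Kestrel = Cov / Var(R_m) = 0.02150 / 0.02155 = 0.9977
E(R_Kestrel) = R_f + β × MRP = 1.7565% + 0.9977 × 7.0112% = 8.75%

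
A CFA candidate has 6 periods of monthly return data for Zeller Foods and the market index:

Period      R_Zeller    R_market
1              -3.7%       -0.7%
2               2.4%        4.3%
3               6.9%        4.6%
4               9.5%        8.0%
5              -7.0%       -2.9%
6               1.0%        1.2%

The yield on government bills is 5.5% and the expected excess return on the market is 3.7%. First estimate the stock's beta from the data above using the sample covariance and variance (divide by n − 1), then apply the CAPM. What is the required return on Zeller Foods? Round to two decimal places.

11.13%

Mean R_i = (-3.7 + 2.4 + 6.9 + 9.5 − 7.0 + 1.0) / 6 = 1.5167%
Mean R_m = (-0.7 + 4.3 + 4.6 + 8.0 − 2.9 + 1.2) / 6 = 2.4167%
Σ(R_i − R̄_i)(R_m − R̄_m) = 120.1583  ⇒  Cov = 120.1583 / 5 = 24.0317
Σ(R_m − R̄_m)² = 78.9483  ⇒  Var(R_m) = 78.9483 / 5 = 15.7897
β = Cov / Var(R_m) = 24.0317 / 15.7897 = 1.5220
E(R) = R_f + β × MRP = 5.5% + 1.5220 × 3.7% = 11.13%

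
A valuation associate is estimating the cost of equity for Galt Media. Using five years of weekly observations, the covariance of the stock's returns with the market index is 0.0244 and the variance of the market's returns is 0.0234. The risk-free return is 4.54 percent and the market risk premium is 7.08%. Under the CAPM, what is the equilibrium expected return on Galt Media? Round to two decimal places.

β = Cov(R_i, R_m) / Var(R_m) = 0.0244 / 0.0234 = 1.0427
E(R) = R_f + β × MRP = 4.54% + 1.0427 × 7.08% = 11.92%

11.92%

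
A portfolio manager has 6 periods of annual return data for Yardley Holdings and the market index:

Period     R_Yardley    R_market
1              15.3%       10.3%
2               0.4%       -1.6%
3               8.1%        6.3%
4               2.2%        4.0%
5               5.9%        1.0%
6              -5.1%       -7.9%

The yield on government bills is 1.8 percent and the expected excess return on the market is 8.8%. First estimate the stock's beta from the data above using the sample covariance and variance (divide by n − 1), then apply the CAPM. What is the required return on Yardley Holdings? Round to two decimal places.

Mean R_i = (15.3 + 0.4 + 8.1 + 2.2 + 5.9 − 5.1) / 6 = 4.4667%
Mean R_m = (10.3 − 1.6 + 6.3 + 4.0 + 1.0 − 7.9) / 6 = 2.0167%
Σ(R_i − R̄_i)(R_m − R̄_m) = 208.9233  ⇒  Cov = 208.9233 / 5 = 41.7847
Σ(R_m − R̄_m)² = 203.3483  ⇒  Var(R_m) = 203.3483 / 5 = 40.6697
β = Cov / Var(R_m) = 41.7847 / 40.6697 = 1.0274
E(R) = R_f + β × MRP = 1.8% + 1.0274 × 8.8% = 10.84%

10.84%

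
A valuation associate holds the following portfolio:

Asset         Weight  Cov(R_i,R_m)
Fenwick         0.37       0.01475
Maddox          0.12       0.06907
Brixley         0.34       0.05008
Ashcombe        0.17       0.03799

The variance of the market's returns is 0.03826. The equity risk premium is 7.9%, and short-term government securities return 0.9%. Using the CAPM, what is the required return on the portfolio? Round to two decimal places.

8.59%

β_Fenwick = 0.01475 / 0.03826 = 0.3855
β_Maddox = 0.06907 / 0.03826 = 1.8053
β_Brixley = 0.05008 / 0.03826 = 1.3089
β_Ashcombe = 0.03799 / 0.03826 = 0.9929
β_P = Σ w_i β_i = 0.37×0.3855 + 0.12×1.8053 + 0.34×1.3089 + 0.17×0.9929 = 0.9731
E(R_P) = R_f + β_P × MRP = 0.9% + 0.9731 × 7.9% = 8.59%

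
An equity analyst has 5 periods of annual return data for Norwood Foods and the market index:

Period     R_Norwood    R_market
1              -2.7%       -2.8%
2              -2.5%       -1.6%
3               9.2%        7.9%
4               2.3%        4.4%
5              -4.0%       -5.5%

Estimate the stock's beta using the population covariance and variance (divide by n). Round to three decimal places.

Mean R_i = (-2.7 − 2.5 + 9.2 + 2.3 − 4.0) / 5 = 0.4600%
Mean R_m = (-2.8 − 1.6 + 7.9 + 4.4 − 5.5) / 5 = 0.4800%
Σ(R_i − R̄_i)(R_m − R̄_m) = 115.2560  ⇒  Cov = 115.2560 / 5 = 23.0512
Σ(R_m − R̄_m)² = 121.2680  ⇒  Var(R_m) = 121.2680 / 5 = 24.2536
β = Cov / Var(R_m) = 23.0512 / 24.2536 = 0.9504

0.950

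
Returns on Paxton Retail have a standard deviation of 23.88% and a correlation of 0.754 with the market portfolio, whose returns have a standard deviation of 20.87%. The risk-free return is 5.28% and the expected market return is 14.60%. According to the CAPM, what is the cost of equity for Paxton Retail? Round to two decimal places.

13.32%

β = ρ × σ_i / σ_m = 0.754 × 23.88% / 20.87% = 0.8627
MRP = 14.60% − 5.28% = 9.32%
E(R) = 5.28% + 0.8627 × 9.32% = 13.32%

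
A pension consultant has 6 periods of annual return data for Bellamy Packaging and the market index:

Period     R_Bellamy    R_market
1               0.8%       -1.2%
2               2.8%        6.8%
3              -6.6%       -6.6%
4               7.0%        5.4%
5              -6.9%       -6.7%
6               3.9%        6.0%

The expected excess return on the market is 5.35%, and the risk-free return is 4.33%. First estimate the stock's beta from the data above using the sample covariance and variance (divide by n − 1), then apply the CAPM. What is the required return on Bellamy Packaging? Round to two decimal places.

Mean R_i = (0.8 + 2.8 − 6.6 + 7.0 − 6.9 + 3.9) / 6 = 0.1667%
Mean R_m = (-1.2 + 6.8 − 6.6 + 5.4 − 6.7 + 6.0) / 6 = 0.6167%
Σ(R_i − R̄_i)(R_m − R̄_m) = 168.4533  ⇒  Cov = 168.4533 / 5 = 33.6907
Σ(R_m − R̄_m)² = 199.0083  ⇒  Var(R_m) = 199.0083 / 5 = 39.8017
β = Cov / Var(R_m) = 33.6907 / 39.8017 = 0.8465
E(R) = R_f + β × MRP = 4.33% + 0.8465 × 5.35% = 8.86%

8.86%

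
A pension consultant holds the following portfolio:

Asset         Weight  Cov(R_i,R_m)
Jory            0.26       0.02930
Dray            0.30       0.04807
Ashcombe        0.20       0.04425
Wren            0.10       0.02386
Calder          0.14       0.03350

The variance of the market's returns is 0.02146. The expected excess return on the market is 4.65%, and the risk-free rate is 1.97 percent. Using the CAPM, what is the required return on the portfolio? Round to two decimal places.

β_Jory = 0.02930 / 0.02146 = 1.3653
β_Dray = 0.04807 / 0.02146 = 2.2400
β_Ashcombe = 0.04425 / 0.02146 = 2.0620
β_Wren = 0.02386 / 0.02146 = 1.1118
β_Calder = 0.03350 / 0.02146 = 1.5610
β_P = Σ w_i β_i = 0.26×1.3653 + 0.30×2.2400 + 0.20×2.0620 + 0.10×1.1118 + 0.14×1.5610 = 1.7691
E(R_P) = R_f + β_P × MRP = 1.97% + 1.7691 × 4.65% = 10.20%

10.20%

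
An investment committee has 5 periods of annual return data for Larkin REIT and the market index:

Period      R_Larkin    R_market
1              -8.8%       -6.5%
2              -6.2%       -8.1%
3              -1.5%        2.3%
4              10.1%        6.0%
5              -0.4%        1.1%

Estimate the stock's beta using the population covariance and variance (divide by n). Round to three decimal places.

Mean R_i = (-8.8 − 6.2 − 1.5 + 10.1 − 0.4) / 5 = -1.3600%
Mean R_m = (-6.5 − 8.1 + 2.3 + 6.0 + 1.1) / 5 = -1.0400%
Σ(R_i − R̄_i)(R_m − R̄_m) = 157.0580  ⇒  Cov = 157.0580 / 5 = 31.4116
Σ(R_m − R̄_m)² = 144.9520  ⇒  Var(R_m) = 144.9520 / 5 = 28.9904
β = Cov / Var(R_m) = 31.4116 / 28.9904 = 1.0835

1.084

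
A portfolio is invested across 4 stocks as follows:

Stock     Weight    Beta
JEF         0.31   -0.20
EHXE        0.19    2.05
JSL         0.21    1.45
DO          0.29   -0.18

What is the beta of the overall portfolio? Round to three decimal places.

0.580

β_P = Σ w_i β_i = 0.31×-0.20 + 0.19×2.05 + 0.21×1.45 + 0.29×-0.18 = 0.5798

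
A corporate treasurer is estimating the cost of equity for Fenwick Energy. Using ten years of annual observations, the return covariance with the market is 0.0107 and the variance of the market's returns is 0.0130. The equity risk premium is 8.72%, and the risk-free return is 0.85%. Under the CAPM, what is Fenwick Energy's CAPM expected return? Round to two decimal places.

8.03%

β = Cov(R_i, R_m) / Var(R_m) = 0.0107 / 0.0130 = 0.8231
E(R) = R_f + β × MRP = 0.85% + 0.8231 × 8.72% = 8.03%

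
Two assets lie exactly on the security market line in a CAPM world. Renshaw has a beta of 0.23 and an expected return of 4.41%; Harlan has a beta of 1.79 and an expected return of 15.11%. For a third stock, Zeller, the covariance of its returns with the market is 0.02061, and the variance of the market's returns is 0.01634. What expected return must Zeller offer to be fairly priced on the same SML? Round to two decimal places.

MRP = (15.11% − 4.41%) / (1.79 − 0.23) = 6.8590%
R_f = 4.41% − 0.23 × 6.8590% = 2.8324%
β_Zeller = Cov / Var(R_m) = 0.02061 / 0.01634 = 1.2613
E(R_Zeller) = R_f + β × MRP = 2.8324% + 1.2613 × 6.8590% = 11.48%

11.48%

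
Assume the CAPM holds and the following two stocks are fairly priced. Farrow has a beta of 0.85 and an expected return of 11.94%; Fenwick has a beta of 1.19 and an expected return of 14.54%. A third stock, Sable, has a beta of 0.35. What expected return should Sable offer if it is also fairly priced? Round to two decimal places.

MRP (SML slope) = (14.54% − 11.94%) / (1.19 − 0.85) = 2.60% / 0.34 = 7.6471%
R_f (intercept) = 11.94% − 0.85 × 7.6471% = 5.4400%
E(R_Sable) = R_f + β × MRP = 5.4400% + 0.35 × 7.6471% = 8.12%

8.12%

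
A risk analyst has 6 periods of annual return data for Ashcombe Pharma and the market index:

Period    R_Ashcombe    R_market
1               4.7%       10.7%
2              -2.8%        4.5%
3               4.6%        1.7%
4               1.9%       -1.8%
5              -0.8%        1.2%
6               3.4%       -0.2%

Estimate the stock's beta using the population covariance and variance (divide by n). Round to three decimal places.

0.110

Mean R_i = (4.7 − 2.8 + 4.6 + 1.9 − 0.8 + 3.4) / 6 = 1.8333%
Mean R_m = (10.7 + 4.5 + 1.7 − 1.8 + 1.2 − 0.2) / 6 = 2.6833%
Σ(R_i − R̄_i)(R_m − R̄_m) = 10.9333  ⇒  Cov = 10.9333 / 6 = 1.8222
Σ(R_m − R̄_m)² = 99.1483  ⇒  Var(R_m) = 99.1483 / 6 = 16.5247
β = Cov / Var(R_m) = 1.8222 / 16.5247 = 0.1103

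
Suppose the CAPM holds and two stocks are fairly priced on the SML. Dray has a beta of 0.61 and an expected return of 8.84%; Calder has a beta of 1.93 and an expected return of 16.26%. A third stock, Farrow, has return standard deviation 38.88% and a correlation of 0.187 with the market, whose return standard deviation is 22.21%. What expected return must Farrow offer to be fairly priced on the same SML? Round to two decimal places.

MRP = (16.26% − 8.84%) / (1.93 − 0.61) = 5.6212%
R_f = 8.84% − 0.61 × 5.6212% = 5.4111%
β_Farrow = ρ·σ_i/σ_m = 0.187 × 38.88 / 22.21 = 0.3274
E(R_Farrow) = R_f + β × MRP = 5.4111% + 0.3274 × 5.6212% = 7.25%

7.25%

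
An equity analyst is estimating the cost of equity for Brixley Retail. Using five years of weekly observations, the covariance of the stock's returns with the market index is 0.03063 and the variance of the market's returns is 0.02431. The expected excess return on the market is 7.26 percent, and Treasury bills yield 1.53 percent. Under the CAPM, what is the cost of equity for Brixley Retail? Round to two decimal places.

β = Cov(R_i, R_m) / Var(R_m) = 0.03063 / 0.02431 = 1.2600
E(R) = R_f + β × MRP = 1.53% + 1.2600 × 7.26% = 10.68%

10.68%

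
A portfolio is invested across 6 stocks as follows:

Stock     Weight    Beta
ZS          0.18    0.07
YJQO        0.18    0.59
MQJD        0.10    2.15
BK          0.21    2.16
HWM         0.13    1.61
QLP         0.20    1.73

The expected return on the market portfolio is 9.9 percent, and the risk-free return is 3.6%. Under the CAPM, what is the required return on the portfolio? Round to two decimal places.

β_P = Σ w_i β_i = 0.18×0.07 + 0.18×0.59 + 0.10×2.15 + 0.21×2.16 + 0.13×1.61 + 0.20×1.73 = 1.3427
MRP = 9.9% − 3.6% = 6.30%
E(R_P) = R_f + β_P × MRP = 3.6% + 1.3427 × 6.3% = 12.06%

12.06%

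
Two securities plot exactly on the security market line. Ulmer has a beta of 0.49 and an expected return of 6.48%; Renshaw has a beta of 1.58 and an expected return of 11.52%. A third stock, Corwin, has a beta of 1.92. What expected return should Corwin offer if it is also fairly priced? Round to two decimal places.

13.09%

MRP (SML slope) = (11.52% − 6.48%) / (1.58 − 0.49) = 5.04% / 1.09 = 4.6239%
R_f (intercept) = 6.48% − 0.49 × 4.6239% = 4.2143%
E(R_Corwin) = R_f + β × MRP = 4.2143% + 1.92 × 4.6239% = 13.09%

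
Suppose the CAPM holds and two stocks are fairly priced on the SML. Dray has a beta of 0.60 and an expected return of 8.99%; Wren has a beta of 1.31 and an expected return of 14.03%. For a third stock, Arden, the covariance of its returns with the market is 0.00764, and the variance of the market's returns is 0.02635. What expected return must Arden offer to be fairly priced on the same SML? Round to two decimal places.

6.79%

MRP = (14.03% − 8.99%) / (1.31 − 0.60) = 7.0986%
R_f = 8.99% − 0.60 × 7.0986% = 4.7308%
β_Arden = Cov / Var(R_m) = 0.00764 / 0.02635 = 0.2899
E(R_Arden) = R_f + β × MRP = 4.7308% + 0.2899 × 7.0986% = 6.79%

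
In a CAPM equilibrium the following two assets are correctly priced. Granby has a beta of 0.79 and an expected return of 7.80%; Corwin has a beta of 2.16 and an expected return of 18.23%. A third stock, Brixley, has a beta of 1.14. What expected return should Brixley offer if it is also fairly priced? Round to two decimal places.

MRP (SML slope) = (18.23% − 7.80%) / (2.16 − 0.79) = 10.43% / 1.37 = 7.6131%
R_f (intercept) = 7.80% − 0.79 × 7.6131% = 1.7857%
E(R_Brixley) = R_f + β × MRP = 1.7857% + 1.14 × 7.6131% = 10.46%

10.46%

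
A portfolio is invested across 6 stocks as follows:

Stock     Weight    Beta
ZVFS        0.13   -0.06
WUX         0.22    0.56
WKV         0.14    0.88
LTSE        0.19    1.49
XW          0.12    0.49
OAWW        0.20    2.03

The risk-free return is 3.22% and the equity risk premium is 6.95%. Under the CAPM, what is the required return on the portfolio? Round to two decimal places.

β_P = Σ w_i β_i = 0.13×-0.06 + 0.22×0.56 + 0.14×0.88 + 0.19×1.49 + 0.12×0.49 + 0.20×2.03 = 0.9865
E(R_P) = R_f + β_P × MRP = 3.22% + 0.9865 × 6.95% = 10.08%

10.08%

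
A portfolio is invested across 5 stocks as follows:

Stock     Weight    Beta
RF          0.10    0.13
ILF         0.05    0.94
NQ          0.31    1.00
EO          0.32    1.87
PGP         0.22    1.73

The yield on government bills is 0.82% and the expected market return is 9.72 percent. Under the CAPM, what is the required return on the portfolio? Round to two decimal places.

12.83%

β_P = Σ w_i β_i = 0.10×0.13 + 0.05×0.94 + 0.31×1.00 + 0.32×1.87 + 0.22×1.73 = 1.3490
MRP = 9.72% − 0.82% = 8.90%
E(R_P) = R_f + β_P × MRP = 0.82% + 1.3490 × 8.90% = 12.83%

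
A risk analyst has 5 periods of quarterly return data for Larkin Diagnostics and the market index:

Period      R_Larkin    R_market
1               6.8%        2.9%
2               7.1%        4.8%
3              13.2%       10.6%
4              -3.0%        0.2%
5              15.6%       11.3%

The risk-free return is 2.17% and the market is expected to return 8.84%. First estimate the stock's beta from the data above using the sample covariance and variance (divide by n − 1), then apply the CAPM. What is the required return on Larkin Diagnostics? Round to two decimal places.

11.60%

Mean R_i = (6.8 + 7.1 + 13.2 − 3.0 + 15.6) / 5 = 7.9400%
Mean R_m = (2.9 + 4.8 + 10.6 + 0.2 + 11.3) / 5 = 5.9600%
Σ(R_i − R̄_i)(R_m − R̄_m) = 132.7880  ⇒  Cov = 132.7880 / 4 = 33.1970
Σ(R_m − R̄_m)² = 93.9320  ⇒  Var(R_m) = 93.9320 / 4 = 23.4830
β = Cov / Var(R_m) = 33.1970 / 23.4830 = 1.4137
MRP = 8.84% − 2.17% = 6.67%
E(R) = R_f + β × MRP = 2.17% + 1.4137 × 6.67% = 11.60%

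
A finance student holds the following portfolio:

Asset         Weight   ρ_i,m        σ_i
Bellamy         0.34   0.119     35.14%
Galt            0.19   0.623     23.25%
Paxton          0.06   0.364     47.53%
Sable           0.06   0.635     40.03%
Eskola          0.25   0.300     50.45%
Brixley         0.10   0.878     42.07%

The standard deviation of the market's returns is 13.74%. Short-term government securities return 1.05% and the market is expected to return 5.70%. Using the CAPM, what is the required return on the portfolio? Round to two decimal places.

5.86%

β_Bellamy = 0.119 × 35.14% / 13.74% = 0.3043
β_Galt = 0.623 × 23.25% / 13.74% = 1.0542
β_Paxton = 0.364 × 47.53% / 13.74% = 1.2592
β_Sable = 0.635 × 40.03% / 13.74% = 1.8500
β_Eskola = 0.300 × 50.45% / 13.74% = 1.1015
β_Brixley = 0.878 × 42.07% / 13.74% = 2.6883
β_P = Σ w_i β_i = 0.34×0.3043 + 0.19×1.0542 + 0.06×1.2592 + 0.06×1.8500 + 0.25×1.1015 + 0.10×2.6883 = 1.0345
MRP = 5.70% − 1.05% = 4.65%
E(R_P) = R_f + β_P × MRP = 1.05% + 1.0345 × 4.65% = 5.86%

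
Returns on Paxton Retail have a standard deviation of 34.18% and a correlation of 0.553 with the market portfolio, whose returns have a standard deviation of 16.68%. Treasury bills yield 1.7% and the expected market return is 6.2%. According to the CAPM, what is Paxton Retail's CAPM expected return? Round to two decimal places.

6.80%

β = ρ × σ_i / σ_m = 0.553 × 34.18% / 16.68% = 1.1332
MRP = 6.2% − 1.7% = 4.50%
E(R) = 1.7% + 1.1332 × 4.5% = 6.80%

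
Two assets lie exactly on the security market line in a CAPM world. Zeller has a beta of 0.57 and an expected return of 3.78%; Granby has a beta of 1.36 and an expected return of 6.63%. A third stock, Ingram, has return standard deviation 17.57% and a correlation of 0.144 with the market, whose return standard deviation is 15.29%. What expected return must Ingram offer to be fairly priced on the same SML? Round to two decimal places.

2.32%

MRP = (6.63% − 3.78%) / (1.36 − 0.57) = 3.6076%
R_f = 3.78% − 0.57 × 3.6076% = 1.7237%
β_Ingram = ρ·σ_i/σ_m = 0.144 × 17.57 / 15.29 = 0.1655
E(R_Ingram) = R_f + β × MRP = 1.7237% + 0.1655 × 3.6076% = 2.32%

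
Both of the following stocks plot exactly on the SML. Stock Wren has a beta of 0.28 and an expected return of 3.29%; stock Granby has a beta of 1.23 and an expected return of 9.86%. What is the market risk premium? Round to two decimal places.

6.92%

Both satisfy E(R) = R_f + β·MRP, so the slope of the SML is
MRP = (9.86% − 3.29%) / (1.23 − 0.28) = 6.57% / 0.95 = 6.9158%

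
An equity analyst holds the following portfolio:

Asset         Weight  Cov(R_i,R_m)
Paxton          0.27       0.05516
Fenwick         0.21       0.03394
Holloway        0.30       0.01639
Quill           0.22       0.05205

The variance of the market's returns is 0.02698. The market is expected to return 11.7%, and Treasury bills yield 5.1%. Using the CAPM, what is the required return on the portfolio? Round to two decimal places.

14.49%

β_Paxton = 0.05516 / 0.02698 = 2.0445
β_Fenwick = 0.03394 / 0.02698 = 1.2580
β_Holloway = 0.01639 / 0.02698 = 0.6075
β_Quill = 0.05205 / 0.02698 = 1.9292
β_P = Σ w_i β_i = 0.27×2.0445 + 0.21×1.2580 + 0.30×0.6075 + 0.22×1.9292 = 1.4229
MRP = 11.7% − 5.1% = 6.60%
E(R_P) = R_f + β_P × MRP = 5.1% + 1.4229 × 6.6% = 14.49%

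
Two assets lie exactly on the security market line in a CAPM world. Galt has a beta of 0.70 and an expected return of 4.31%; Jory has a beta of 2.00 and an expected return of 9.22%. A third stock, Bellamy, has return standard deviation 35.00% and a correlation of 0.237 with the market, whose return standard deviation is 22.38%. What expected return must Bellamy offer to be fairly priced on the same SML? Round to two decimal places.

3.07%

MRP = (9.22% − 4.31%) / (2.00 − 0.70) = 3.7769%
R_f = 4.31% − 0.70 × 3.7769% = 1.6662%
β_Bellamy = ρ·σ_i/σ_m = 0.237 × 35.00 / 22.38 = 0.3706
E(R_Bellamy) = R_f + β × MRP = 1.6662% + 0.3706 × 3.7769% = 3.07%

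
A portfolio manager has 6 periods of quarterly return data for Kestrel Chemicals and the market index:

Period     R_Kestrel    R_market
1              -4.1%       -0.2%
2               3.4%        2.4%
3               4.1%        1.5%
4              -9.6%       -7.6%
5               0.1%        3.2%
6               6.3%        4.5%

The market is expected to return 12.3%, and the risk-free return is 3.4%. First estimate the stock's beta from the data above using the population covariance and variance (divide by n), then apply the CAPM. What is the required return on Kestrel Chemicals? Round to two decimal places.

Mean R_i = (-4.1 + 3.4 + 4.1 − 9.6 + 0.1 + 6.3) / 6 = 0.0333%
Mean R_m = (-0.2 + 2.4 + 1.5 − 7.6 + 3.2 + 4.5) / 6 = 0.6333%
Σ(R_i − R̄_i)(R_m − R̄_m) = 116.6333  ⇒  Cov = 116.6333 / 6 = 19.4389
Σ(R_m − R̄_m)² = 93.8933  ⇒  Var(R_m) = 93.8933 / 6 = 15.6489
β = Cov / Var(R_m) = 19.4389 / 15.6489 = 1.2422
MRP = 12.3% − 3.4% = 8.90%
E(R) = R_f + β × MRP = 3.4% + 1.2422 × 8.9% = 14.46%

14.46%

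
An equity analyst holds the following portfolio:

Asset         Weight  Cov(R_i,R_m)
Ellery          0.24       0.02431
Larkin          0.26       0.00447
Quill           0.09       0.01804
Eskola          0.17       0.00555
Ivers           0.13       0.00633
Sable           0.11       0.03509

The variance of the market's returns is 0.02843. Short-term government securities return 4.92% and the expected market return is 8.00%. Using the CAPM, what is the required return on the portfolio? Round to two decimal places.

6.46%

β_Ellery = 0.02431 / 0.02843 = 0.8551
β_Larkin = 0.00447 / 0.02843 = 0.1572
β_Quill = 0.01804 / 0.02843 = 0.6345
β_Eskola = 0.00555 / 0.02843 = 0.1952
β_Ivers = 0.00633 / 0.02843 = 0.2227
β_Sable = 0.03509 / 0.02843 = 1.2343
β_P = Σ w_i β_i = 0.24×0.8551 + 0.26×0.1572 + 0.09×0.6345 + 0.17×0.1952 + 0.13×0.2227 + 0.11×1.2343 = 0.5011
MRP = 8.00% − 4.92% = 3.08%
E(R_P) = R_f + β_P × MRP = 4.92% + 0.5011 × 3.08% = 6.46%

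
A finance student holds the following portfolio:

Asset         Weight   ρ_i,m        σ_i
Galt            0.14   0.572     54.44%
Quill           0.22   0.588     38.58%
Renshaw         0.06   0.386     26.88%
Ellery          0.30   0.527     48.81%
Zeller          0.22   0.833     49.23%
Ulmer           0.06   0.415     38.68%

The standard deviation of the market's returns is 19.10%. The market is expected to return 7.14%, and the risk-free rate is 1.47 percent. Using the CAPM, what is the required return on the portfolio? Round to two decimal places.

9.69%

β_Galt = 0.572 × 54.44% / 19.10% = 1.6303
β_Quill = 0.588 × 38.58% / 19.10% = 1.1877
β_Renshaw = 0.386 × 26.88% / 19.10% = 0.5432
β_Ellery = 0.527 × 48.81% / 19.10% = 1.3467
β_Zeller = 0.833 × 49.23% / 19.10% = 2.1470
β_Ulmer = 0.415 × 38.68% / 19.10% = 0.8404
β_P = Σ w_i β_i = 0.14×1.6303 + 0.22×1.1877 + 0.06×0.5432 + 0.30×1.3467 + 0.22×2.1470 + 0.06×0.8404 = 1.4489
MRP = 7.14% − 1.47% = 5.67%
E(R_P) = R_f + β_P × MRP = 1.47% + 1.4489 × 5.67% = 9.69%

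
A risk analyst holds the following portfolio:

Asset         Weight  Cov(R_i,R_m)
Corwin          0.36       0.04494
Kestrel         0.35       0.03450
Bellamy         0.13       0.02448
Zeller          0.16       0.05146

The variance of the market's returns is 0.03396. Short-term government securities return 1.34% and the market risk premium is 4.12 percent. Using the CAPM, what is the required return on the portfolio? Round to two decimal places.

β_Corwin = 0.04494 / 0.03396 = 1.3233
β_Kestrel = 0.03450 / 0.03396 = 1.0159
β_Bellamy = 0.02448 / 0.03396 = 0.7208
β_Zeller = 0.05146 / 0.03396 = 1.5153
β_P = Σ w_i β_i = 0.36×1.3233 + 0.35×1.0159 + 0.13×0.7208 + 0.16×1.5153 = 1.1681
E(R_P) = R_f + β_P × MRP = 1.34% + 1.1681 × 4.12% = 6.15%

6.15%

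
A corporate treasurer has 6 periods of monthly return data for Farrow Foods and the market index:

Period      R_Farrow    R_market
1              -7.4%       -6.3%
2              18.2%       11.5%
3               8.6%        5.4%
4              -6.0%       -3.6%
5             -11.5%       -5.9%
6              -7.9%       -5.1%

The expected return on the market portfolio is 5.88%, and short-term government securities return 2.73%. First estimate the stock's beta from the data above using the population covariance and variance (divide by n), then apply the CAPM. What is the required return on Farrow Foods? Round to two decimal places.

7.68%

Mean R_i = (-7.4 + 18.2 + 8.6 − 6.0 − 11.5 − 7.9) / 6 = -1.0000%
Mean R_m = (-6.3 + 11.5 + 5.4 − 3.6 − 5.9 − 5.1) / 6 = -0.6667%
Σ(R_i − R̄_i)(R_m − R̄_m) = 428.1000  ⇒  Cov = 428.1000 / 6 = 71.3500
Σ(R_m − R̄_m)² = 272.2133  ⇒  Var(R_m) = 272.2133 / 6 = 45.3689
β = Cov / Var(R_m) = 71.3500 / 45.3689 = 1.5727
MRP = 5.88% − 2.73% = 3.15%
E(R) = R_f + β × MRP = 2.73% + 1.5727 × 3.15% = 7.68%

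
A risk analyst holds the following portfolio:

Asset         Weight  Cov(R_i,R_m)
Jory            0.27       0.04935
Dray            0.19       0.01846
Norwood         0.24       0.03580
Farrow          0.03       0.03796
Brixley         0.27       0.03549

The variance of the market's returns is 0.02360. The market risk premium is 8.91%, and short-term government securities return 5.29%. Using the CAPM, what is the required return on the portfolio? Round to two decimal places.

β_Jory = 0.04935 / 0.02360 = 2.0911
β_Dray = 0.01846 / 0.02360 = 0.7822
β_Norwood = 0.03580 / 0.02360 = 1.5169
β_Farrow = 0.03796 / 0.02360 = 1.6085
β_Brixley = 0.03549 / 0.02360 = 1.5038
β_P = Σ w_i β_i = 0.27×2.0911 + 0.19×0.7822 + 0.24×1.5169 + 0.03×1.6085 + 0.27×1.5038 = 1.5316
E(R_P) = R_f + β_P × MRP = 5.29% + 1.5316 × 8.91% = 18.94%

18.94%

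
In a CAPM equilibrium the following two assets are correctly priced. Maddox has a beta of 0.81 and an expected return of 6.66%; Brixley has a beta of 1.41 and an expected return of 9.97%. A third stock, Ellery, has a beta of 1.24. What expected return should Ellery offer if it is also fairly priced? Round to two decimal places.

9.03%

MRP (SML slope) = (9.97% − 6.66%) / (1.41 − 0.81) = 3.31% / 0.60 = 5.5167%
R_f (intercept) = 6.66% − 0.81 × 5.5167% = 2.1915%
E(R_Ellery) = R_f + β × MRP = 2.1915% + 1.24 × 5.5167% = 9.03%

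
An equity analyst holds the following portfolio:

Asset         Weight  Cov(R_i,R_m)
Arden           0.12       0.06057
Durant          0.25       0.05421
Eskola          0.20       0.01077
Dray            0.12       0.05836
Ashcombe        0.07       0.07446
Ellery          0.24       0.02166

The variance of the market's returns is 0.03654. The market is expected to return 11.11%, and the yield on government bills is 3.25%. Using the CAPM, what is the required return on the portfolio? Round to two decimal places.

11.94%

β_Arden = 0.06057 / 0.03654 = 1.6576
β_Durant = 0.05421 / 0.03654 = 1.4836
β_Eskola = 0.01077 / 0.03654 = 0.2947
β_Dray = 0.05836 / 0.03654 = 1.5972
β_Ashcombe = 0.07446 / 0.03654 = 2.0378
β_Ellery = 0.02166 / 0.03654 = 0.5928
β_P = Σ w_i β_i = 0.12×1.6576 + 0.25×1.4836 + 0.20×0.2947 + 0.12×1.5972 + 0.07×2.0378 + 0.24×0.5928 = 1.1053
MRP = 11.11% − 3.25% = 7.86%
E(R_P) = R_f + β_P × MRP = 3.25% + 1.1053 × 7.86% = 11.94%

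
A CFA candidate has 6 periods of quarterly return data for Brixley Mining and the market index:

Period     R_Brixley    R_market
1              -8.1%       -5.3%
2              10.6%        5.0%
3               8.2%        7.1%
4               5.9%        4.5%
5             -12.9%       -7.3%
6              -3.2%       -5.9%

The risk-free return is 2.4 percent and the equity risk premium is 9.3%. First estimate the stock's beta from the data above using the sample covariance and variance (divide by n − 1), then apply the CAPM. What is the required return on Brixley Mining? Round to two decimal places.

15.34%

Mean R_i = (-8.1 + 10.6 + 8.2 + 5.9 − 12.9 − 3.2) / 6 = 0.0833%
Mean R_m = (-5.3 + 5.0 + 7.1 + 4.5 − 7.3 − 5.9) / 6 = -0.3167%
Σ(R_i − R̄_i)(R_m − R̄_m) = 293.9083  ⇒  Cov = 293.9083 / 5 = 58.7817
Σ(R_m − R̄_m)² = 211.2483  ⇒  Var(R_m) = 211.2483 / 5 = 42.2497
β = Cov / Var(R_m) = 58.7817 / 42.2497 = 1.3913
E(R) = R_f + β × MRP = 2.4% + 1.3913 × 9.3% = 15.34%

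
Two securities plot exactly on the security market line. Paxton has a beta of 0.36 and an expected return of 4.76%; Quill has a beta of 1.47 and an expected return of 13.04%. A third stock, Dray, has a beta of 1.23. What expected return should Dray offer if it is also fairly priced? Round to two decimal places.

MRP (SML slope) = (13.04% − 4.76%) / (1.47 − 0.36) = 8.28% / 1.11 = 7.4595%
R_f (intercept) = 4.76% − 0.36 × 7.4595% = 2.0746%
E(R_Dray) = R_f + β × MRP = 2.0746% + 1.23 × 7.4595% = 11.25%

11.25%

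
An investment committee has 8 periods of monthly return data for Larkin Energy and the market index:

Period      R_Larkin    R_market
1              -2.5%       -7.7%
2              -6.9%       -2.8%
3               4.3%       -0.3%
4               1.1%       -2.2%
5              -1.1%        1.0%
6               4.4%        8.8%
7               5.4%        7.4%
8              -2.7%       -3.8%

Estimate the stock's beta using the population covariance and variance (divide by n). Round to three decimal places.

Mean R_i = (-2.5 − 6.9 + 4.3 + 1.1 − 1.1 + 4.4 + 5.4 − 2.7) / 8 = 0.2500%
Mean R_m = (-7.7 − 2.8 − 0.3 − 2.2 + 1.0 + 8.8 + 7.4 − 3.8) / 8 = 0.0500%
Σ(R_i − R̄_i)(R_m − R̄_m) = 122.6000  ⇒  Cov = 122.6000 / 8 = 15.3250
Σ(R_m − R̄_m)² = 219.6800  ⇒  Var(R_m) = 219.6800 / 8 = 27.4600
β = Cov / Var(R_m) = 15.3250 / 27.4600 = 0.5581

0.558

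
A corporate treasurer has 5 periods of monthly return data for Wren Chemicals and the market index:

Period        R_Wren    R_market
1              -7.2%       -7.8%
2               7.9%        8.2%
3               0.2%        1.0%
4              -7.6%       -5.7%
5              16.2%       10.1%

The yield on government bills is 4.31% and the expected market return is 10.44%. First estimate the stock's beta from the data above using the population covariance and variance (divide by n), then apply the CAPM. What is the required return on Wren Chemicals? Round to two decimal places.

11.88%

Mean R_i = (-7.2 + 7.9 + 0.2 − 7.6 + 16.2) / 5 = 1.9000%
Mean R_m = (-7.8 + 8.2 + 1.0 − 5.7 + 10.1) / 5 = 1.1600%
Σ(R_i − R̄_i)(R_m − R̄_m) = 317.0600  ⇒  Cov = 317.0600 / 5 = 63.4120
Σ(R_m − R̄_m)² = 256.8520  ⇒  Var(R_m) = 256.8520 / 5 = 51.3704
β = Cov / Var(R_m) = 63.4120 / 51.3704 = 1.2344
MRP = 10.44% − 4.31% = 6.13%
E(R) = R_f + β × MRP = 4.31% + 1.2344 × 6.13% = 11.88%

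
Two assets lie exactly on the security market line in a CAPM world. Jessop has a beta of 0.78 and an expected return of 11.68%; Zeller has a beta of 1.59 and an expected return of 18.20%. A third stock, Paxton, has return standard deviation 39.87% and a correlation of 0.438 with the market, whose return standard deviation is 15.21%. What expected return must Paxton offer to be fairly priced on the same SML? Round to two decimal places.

MRP = (18.20% − 11.68%) / (1.59 − 0.78) = 8.0494%
R_f = 11.68% − 0.78 × 8.0494% = 5.4015%
β_Paxton = ρ·σ_i/σ_m = 0.438 × 39.87 / 15.21 = 1.1481
E(R_Paxton) = R_f + β × MRP = 5.4015% + 1.1481 × 8.0494% = 14.64%

14.64%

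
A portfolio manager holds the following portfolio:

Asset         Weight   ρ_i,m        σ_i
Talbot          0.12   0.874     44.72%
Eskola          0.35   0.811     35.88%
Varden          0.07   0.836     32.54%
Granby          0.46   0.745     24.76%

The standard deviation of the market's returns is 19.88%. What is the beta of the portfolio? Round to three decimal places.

β_Talbot = 0.874 × 44.72% / 19.88% = 1.9661
β_Eskola = 0.811 × 35.88% / 19.88% = 1.4637
β_Varden = 0.836 × 32.54% / 19.88% = 1.3684
β_Granby = 0.745 × 24.76% / 19.88% = 0.9279
β_P = Σ w_i β_i = 0.12×1.9661 + 0.35×1.4637 + 0.07×1.3684 + 0.46×0.9279 = 1.2708

1.271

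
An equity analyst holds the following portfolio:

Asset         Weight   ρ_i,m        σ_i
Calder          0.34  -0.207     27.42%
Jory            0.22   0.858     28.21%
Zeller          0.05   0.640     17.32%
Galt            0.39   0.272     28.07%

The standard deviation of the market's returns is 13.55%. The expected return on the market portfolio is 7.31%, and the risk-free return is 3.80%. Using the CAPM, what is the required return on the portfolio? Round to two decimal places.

β_Calder = -0.207 × 27.42% / 13.55% = -0.4189
β_Jory = 0.858 × 28.21% / 13.55% = 1.7863
β_Zeller = 0.640 × 17.32% / 13.55% = 0.8181
β_Galt = 0.272 × 28.07% / 13.55% = 0.5635
β_P = Σ w_i β_i = 0.34×-0.4189 + 0.22×1.7863 + 0.05×0.8181 + 0.39×0.5635 = 0.5112
MRP = 7.31% − 3.80% = 3.51%
E(R_P) = R_f + β_P × MRP = 3.80% + 0.5112 × 3.51% = 5.59%

5.59%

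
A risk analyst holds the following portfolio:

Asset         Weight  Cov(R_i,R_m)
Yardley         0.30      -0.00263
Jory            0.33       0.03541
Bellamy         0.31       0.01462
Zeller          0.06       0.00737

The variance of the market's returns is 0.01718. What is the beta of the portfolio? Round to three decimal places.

0.924

β_Yardley = -0.00263 / 0.01718 = -0.1531
β_Jory = 0.03541 / 0.01718 = 2.0611
β_Bellamy = 0.01462 / 0.01718 = 0.8510
β_Zeller = 0.00737 / 0.01718 = 0.4290
β_P = Σ w_i β_i = 0.30×-0.1531 + 0.33×2.0611 + 0.31×0.8510 + 0.06×0.4290 = 0.9238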